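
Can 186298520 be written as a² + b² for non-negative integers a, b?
Not possible

Factorization: 186298520 = 2^3 × 5 × 167^3
By Fermat: n is sum of two squares iff every prime p ≡ 3 (mod 4) appears to even power.
Prime(s) ≡ 3 (mod 4) with odd exponent: [(167, 3)]
Therefore 186298520 cannot be expressed as a² + b².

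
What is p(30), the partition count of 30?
5604

p(n) counts ways to write n as a sum of positive integers (order ignored).
Euler's pentagonal recurrence: p(k) = p(k-1) + p(k-2) - p(k-5) - p(k-7) + p(k-12) + p(k-15) - ... (offsets j(3j∓1)/2, signs ++--, p(0)=1, p(<0)=0).
DP table for k = 0..29: p(0)=1, p(1)=1, p(2)=2, p(3)=3, p(4)=5, p(5)=7, p(6)=11, p(7)=15, p(8)=22, p(9)=30, p(10)=42, p(11)=56, p(12)=77, p(13)=101, p(14)=135, p(15)=176, p(16)=231, p(17)=297, p(18)=385, p(19)=490, p(20)=627, p(21)=792, p(22)=1002, p(23)=1255, p(24)=1575, p(25)=1958, p(26)=2436, p(27)=3010, p(28)=3718, p(29)=4565.
Final step: p(30) = p(29) + p(28) - p(25) - p(23) + p(18) + p(15) - p(8) - p(4)
= 4565 + 3718 - 1958 - 1255 + 385 + 176 - 22 - 5
= 5604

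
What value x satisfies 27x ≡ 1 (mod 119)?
97

gcd(27, 119) = 1, so the inverse exists.
Extended Euclidean algorithm on (119, 27):
119 = 4 × 27 + 11  ⟹  11 = (1)·119 + (-4)·27
27 = 2 × 11 + 5  ⟹  5 = (-2)·119 + (9)·27
11 = 2 × 5 + 1  ⟹  1 = (5)·119 + (-22)·27
So (-22)·27 ≡ 1 (mod 119), i.e. 27^(-1) ≡ -22 ≡ 97 (mod 119).
Check: 27 × 97 = 2619 ≡ 1 (mod 119)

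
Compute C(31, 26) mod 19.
13

Using Lucas' theorem:
Write n=31 and k=26 in base 19:
n in base 19: [1, 12]
k in base 19: [1, 7]
C(31,26) mod 19 = ∏ C(n_i, k_i) mod 19
Digit binomials (mod 19): C(1,1) = 1; C(12,7) = 792 ≡ 13
Product: 1 × 13 = 13 ≡ 13 (mod 19)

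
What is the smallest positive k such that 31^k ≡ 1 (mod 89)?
88

89 is prime, so ord(31) divides φ(89) = 88.
Divisors of 88: 1, 2, 4, 8, 11, 22, 44, 88.
Repeated squaring: 31^1 ≡ 31, 31^2 ≡ 71, 31^4 ≡ 57, 31^8 ≡ 45, 31^16 ≡ 67, 31^32 ≡ 39, 31^64 ≡ 8 (mod 89).
Test 31^d mod 89 for each divisor d in increasing order:
31^1 ≡ 31
31^2 ≡ 71
31^4 ≡ 57
31^8 ≡ 45
31^11 = 31^8·31^2·31^1 ≡ 77
31^22 = 31^16·31^4·31^2 ≡ 55
31^44 = 31^32·31^8·31^4 ≡ 88
31^88 = 31^64·31^16·31^8 ≡ 1  ← first divisor giving 1
The order is 88.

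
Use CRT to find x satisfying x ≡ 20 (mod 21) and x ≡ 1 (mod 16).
209

Using Chinese Remainder Theorem:
M = 21 × 16 = 336
M1 = 16, M2 = 21
y1 = 16^(-1) mod 21 = 4
y2 = 21^(-1) mod 16 = 13
x = (20×16×4 + 1×21×13) mod 336 = 209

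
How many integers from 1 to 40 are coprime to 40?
16

40 = 2^3 × 5
φ(n) = n × ∏(1 - 1/p) for each prime p dividing n
φ(40) = 40 × (1 - 1/2) × (1 - 1/5) = 16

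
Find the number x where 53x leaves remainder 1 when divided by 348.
197

gcd(53, 348) = 1, so the inverse exists.
Extended Euclidean algorithm on (348, 53):
348 = 6 × 53 + 30  ⟹  30 = (1)·348 + (-6)·53
53 = 1 × 30 + 23  ⟹  23 = (-1)·348 + (7)·53
30 = 1 × 23 + 7  ⟹  7 = (2)·348 + (-13)·53
23 = 3 × 7 + 2  ⟹  2 = (-7)·348 + (46)·53
7 = 3 × 2 + 1  ⟹  1 = (23)·348 + (-151)·53
So (-151)·53 ≡ 1 (mod 348), i.e. 53^(-1) ≡ -151 ≡ 197 (mod 348).
Check: 53 × 197 = 10441 ≡ 1 (mod 348)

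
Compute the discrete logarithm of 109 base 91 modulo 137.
6

Baby-step giant-step with step n = ⌈√137⌉ = 12.
Baby steps 91^j mod 137 (j:value) for j=0..11: 0:1, 1:91, 2:61, 3:71, 4:22, 5:84, 6:109, 7:55, 8:73, 9:67, 10:69, 11:114.
h = 109 is already in the table at j=6, so x = 6.
Check: 91^6 ≡ 109 (mod 137).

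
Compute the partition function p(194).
2366022741845

p(n) counts ways to write n as a sum of positive integers (order ignored).
Euler's pentagonal recurrence: p(k) = p(k-1) + p(k-2) - p(k-5) - p(k-7) + p(k-12) + p(k-15) - ... (offsets j(3j∓1)/2, signs ++--, p(0)=1, p(<0)=0).
DP table for k = 0..193: p(0)=1, p(1)=1, p(2)=2, p(3)=3, p(4)=5, p(5)=7, p(6)=11, p(7)=15, p(8)=22, p(9)=30, p(10)=42, p(11)=56, p(12)=77, p(13)=101, p(14)=135, p(15)=176, p(16)=231, p(17)=297, p(18)=385, p(19)=490, p(20)=627, p(21)=792, p(22)=1002, p(23)=1255, p(24)=1575, p(25)=1958, p(26)=2436, p(27)=3010, p(28)=3718, p(29)=4565, p(30)=5604, p(31)=6842, p(32)=8349, p(33)=10143, p(34)=12310, p(35)=14883, p(36)=17977, p(37)=21637, p(38)=26015, p(39)=31185, p(40)=37338, p(41)=44583, p(42)=53174, p(43)=63261, p(44)=75175, p(45)=89134, p(46)=105558, p(47)=124754, p(48)=147273, p(49)=173525, p(50)=204226, p(51)=239943, p(52)=281589, p(53)=329931, p(54)=386155, p(55)=451276, p(56)=526823, p(57)=614154, p(58)=715220, p(59)=831820, p(60)=966467, p(61)=1121505, p(62)=1300156, p(63)=1505499, p(64)=1741630, p(65)=2012558, p(66)=2323520, p(67)=2679689, p(68)=3087735, p(69)=3554345, p(70)=4087968, p(71)=4697205, p(72)=5392783, p(73)=6185689, p(74)=7089500, p(75)=8118264, p(76)=9289091, p(77)=10619863, p(78)=12132164, p(79)=13848650, p(80)=15796476, p(81)=18004327, p(82)=20506255, p(83)=23338469, p(84)=26543660, p(85)=30167357, p(86)=34262962, p(87)=38887673, p(88)=44108109, p(89)=49995925, p(90)=56634173, p(91)=64112359, p(92)=72533807, p(93)=82010177, p(94)=92669720, p(95)=104651419, p(96)=118114304, p(97)=133230930, p(98)=150198136, p(99)=169229875, p(100)=190569292, p(101)=214481126, p(102)=241265379, p(103)=271248950, p(104)=304801365, p(105)=342325709, p(106)=384276336, p(107)=431149389, p(108)=483502844, p(109)=541946240, p(110)=607163746, p(111)=679903203, p(112)=761002156, p(113)=851376628, p(114)=952050665, p(115)=1064144451, p(116)=1188908248, p(117)=1327710076, p(118)=1482074143, p(119)=1653668665, p(120)=1844349560, p(121)=2056148051, p(122)=2291320912, p(123)=2552338241, p(124)=2841940500, p(125)=3163127352, p(126)=3519222692, p(127)=3913864295, p(128)=4351078600, p(129)=4835271870, p(130)=5371315400, p(131)=5964539504, p(132)=6620830889, p(133)=7346629512, p(134)=8149040695, p(135)=9035836076, p(136)=10015581680, p(137)=11097645016, p(138)=12292341831, p(139)=13610949895, p(140)=15065878135, p(141)=16670689208, p(142)=18440293320, p(143)=20390982757, p(144)=22540654445, p(145)=24908858009, p(146)=27517052599, p(147)=30388671978, p(148)=33549419497, p(149)=37027355200, p(150)=40853235313, p(151)=45060624582, p(152)=49686288421, p(153)=54770336324, p(154)=60356673280, p(155)=66493182097, p(156)=73232243759, p(157)=80630964769, p(158)=88751778802, p(159)=97662728555, p(160)=107438159466, p(161)=118159068427, p(162)=129913904637, p(163)=142798995930, p(164)=156919475295, p(165)=172389800255, p(166)=189334822579, p(167)=207890420102, p(168)=228204732751, p(169)=250438925115, p(170)=274768617130, p(171)=301384802048, p(172)=330495499613, p(173)=362326859895, p(174)=397125074750, p(175)=435157697830, p(176)=476715857290, p(177)=522115831195, p(178)=571701605655, p(179)=625846753120, p(180)=684957390936, p(181)=749474411781, p(182)=819876908323, p(183)=896684817527, p(184)=980462880430, p(185)=1071823774337, p(186)=1171432692373, p(187)=1280011042268, p(188)=1398341745571, p(189)=1527273599625, p(190)=1667727404093, p(191)=1820701100652, p(192)=1987276856363, p(193)=2168627105469.
Final step: p(194) = p(193) + p(192) - p(189) - p(187) + p(182) + p(179) - p(172) - p(168) + p(159) + p(154) - p(143) - p(137) + p(124) + p(117) - p(102) - p(94) + p(77) + p(68) - p(49) - p(39) + p(18) + p(7)
= 2168627105469 + 1987276856363 - 1527273599625 - 1280011042268 + 819876908323 + 625846753120 - 330495499613 - 228204732751 + 97662728555 + 60356673280 - 20390982757 - 11097645016 + 2841940500 + 1327710076 - 241265379 - 92669720 + 10619863 + 3087735 - 173525 - 31185 + 385 + 15
= 2366022741845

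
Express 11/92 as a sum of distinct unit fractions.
1/9 + 1/119 + 1/19707 + 1/647256708

Greedy algorithm:
11/92: ceiling(92/11) = 9, use 1/9
7/828: ceiling(828/7) = 119, use 1/119
5/98532: ceiling(98532/5) = 19707, use 1/19707
1/647256708: ceiling(647256708/1) = 647256708, use 1/647256708
Result: 11/92 = 1/9 + 1/119 + 1/19707 + 1/647256708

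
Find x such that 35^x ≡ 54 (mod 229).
81

Baby-step giant-step with step n = ⌈√229⌉ = 16.
Baby steps 35^j mod 229 (j:value) for j=0..15: 0:1, 1:35, 2:80, 3:52, 4:217, 5:38, 6:185, 7:63, 8:144, 9:2, 10:70, 11:160, 12:104, 13:205, 14:76, 15:141.
Giant-step multiplier: 35^(-16) ≡ 35^(228-16) = 35^212 ≡ 20 (mod 229).
Giant steps γ_i = 54·20^i mod 229: γ_0=54, γ_1=164, γ_2=74, γ_3=106, γ_4=59, γ_5=35 (in table at j=1).
x = i·n + j = 5·16 + 1 = 81.
Check: 35^81 ≡ 54 (mod 229).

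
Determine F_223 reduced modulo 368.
125

Matrix identity: Q^n = [[F_(n+1), F_n], [F_n, F_(n-1)]] with Q = [[1,1],[1,0]].
n = 223 = 11011111₂. Square-and-multiply, entries mod 368:
Q^1 = [[1,1],[1,0]]
Q^3 = (Q^1)²·Q = [[3,2],[2,1]]
Q^6 = (Q^3)² = [[13,8],[8,5]]
Q^13 = (Q^6)²·Q = [[9,233],[233,144]]
Q^27 = (Q^13)²·Q = [[227,274],[274,321]]
Q^55 = (Q^27)²·Q = [[21,13],[13,8]]
Q^111 = (Q^55)²·Q = [[251,242],[242,9]]
Q^223 = (Q^111)²·Q = [[117,125],[125,360]]
F_223 mod 368 = Q^223[0][1] = 125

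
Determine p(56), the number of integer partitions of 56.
526823

p(n) counts ways to write n as a sum of positive integers (order ignored).
Euler's pentagonal recurrence: p(k) = p(k-1) + p(k-2) - p(k-5) - p(k-7) + p(k-12) + p(k-15) - ... (offsets j(3j∓1)/2, signs ++--, p(0)=1, p(<0)=0).
DP table for k = 0..55: p(0)=1, p(1)=1, p(2)=2, p(3)=3, p(4)=5, p(5)=7, p(6)=11, p(7)=15, p(8)=22, p(9)=30, p(10)=42, p(11)=56, p(12)=77, p(13)=101, p(14)=135, p(15)=176, p(16)=231, p(17)=297, p(18)=385, p(19)=490, p(20)=627, p(21)=792, p(22)=1002, p(23)=1255, p(24)=1575, p(25)=1958, p(26)=2436, p(27)=3010, p(28)=3718, p(29)=4565, p(30)=5604, p(31)=6842, p(32)=8349, p(33)=10143, p(34)=12310, p(35)=14883, p(36)=17977, p(37)=21637, p(38)=26015, p(39)=31185, p(40)=37338, p(41)=44583, p(42)=53174, p(43)=63261, p(44)=75175, p(45)=89134, p(46)=105558, p(47)=124754, p(48)=147273, p(49)=173525, p(50)=204226, p(51)=239943, p(52)=281589, p(53)=329931, p(54)=386155, p(55)=451276.
Final step: p(56) = p(55) + p(54) - p(51) - p(49) + p(44) + p(41) - p(34) - p(30) + p(21) + p(16) - p(5)
= 451276 + 386155 - 239943 - 173525 + 75175 + 44583 - 12310 - 5604 + 792 + 231 - 7
= 526823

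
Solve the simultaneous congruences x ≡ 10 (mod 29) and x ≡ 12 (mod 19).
126

Using Chinese Remainder Theorem:
M = 29 × 19 = 551
M1 = 19, M2 = 29
y1 = 19^(-1) mod 29 = 26
y2 = 29^(-1) mod 19 = 2
x = (10×19×26 + 12×29×2) mod 551 = 126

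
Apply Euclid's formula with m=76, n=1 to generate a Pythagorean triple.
(5775, 152, 5777)

Euclid's formula: a = m² - n², b = 2mn, c = m² + n²
m = 76, n = 1
a = 76² - 1² = 5776 - 1 = 5775
b = 2 × 76 × 1 = 152
c = 76² + 1² = 5776 + 1 = 5777
Verification: 5775² + 152² = 33350625 + 23104 = 33373729 = 5777² ✓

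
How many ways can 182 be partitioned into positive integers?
819876908323

p(n) counts ways to write n as a sum of positive integers (order ignored).
Euler's pentagonal recurrence: p(k) = p(k-1) + p(k-2) - p(k-5) - p(k-7) + p(k-12) + p(k-15) - ... (offsets j(3j∓1)/2, signs ++--, p(0)=1, p(<0)=0).
DP table for k = 0..181: p(0)=1, p(1)=1, p(2)=2, p(3)=3, p(4)=5, p(5)=7, p(6)=11, p(7)=15, p(8)=22, p(9)=30, p(10)=42, p(11)=56, p(12)=77, p(13)=101, p(14)=135, p(15)=176, p(16)=231, p(17)=297, p(18)=385, p(19)=490, p(20)=627, p(21)=792, p(22)=1002, p(23)=1255, p(24)=1575, p(25)=1958, p(26)=2436, p(27)=3010, p(28)=3718, p(29)=4565, p(30)=5604, p(31)=6842, p(32)=8349, p(33)=10143, p(34)=12310, p(35)=14883, p(36)=17977, p(37)=21637, p(38)=26015, p(39)=31185, p(40)=37338, p(41)=44583, p(42)=53174, p(43)=63261, p(44)=75175, p(45)=89134, p(46)=105558, p(47)=124754, p(48)=147273, p(49)=173525, p(50)=204226, p(51)=239943, p(52)=281589, p(53)=329931, p(54)=386155, p(55)=451276, p(56)=526823, p(57)=614154, p(58)=715220, p(59)=831820, p(60)=966467, p(61)=1121505, p(62)=1300156, p(63)=1505499, p(64)=1741630, p(65)=2012558, p(66)=2323520, p(67)=2679689, p(68)=3087735, p(69)=3554345, p(70)=4087968, p(71)=4697205, p(72)=5392783, p(73)=6185689, p(74)=7089500, p(75)=8118264, p(76)=9289091, p(77)=10619863, p(78)=12132164, p(79)=13848650, p(80)=15796476, p(81)=18004327, p(82)=20506255, p(83)=23338469, p(84)=26543660, p(85)=30167357, p(86)=34262962, p(87)=38887673, p(88)=44108109, p(89)=49995925, p(90)=56634173, p(91)=64112359, p(92)=72533807, p(93)=82010177, p(94)=92669720, p(95)=104651419, p(96)=118114304, p(97)=133230930, p(98)=150198136, p(99)=169229875, p(100)=190569292, p(101)=214481126, p(102)=241265379, p(103)=271248950, p(104)=304801365, p(105)=342325709, p(106)=384276336, p(107)=431149389, p(108)=483502844, p(109)=541946240, p(110)=607163746, p(111)=679903203, p(112)=761002156, p(113)=851376628, p(114)=952050665, p(115)=1064144451, p(116)=1188908248, p(117)=1327710076, p(118)=1482074143, p(119)=1653668665, p(120)=1844349560, p(121)=2056148051, p(122)=2291320912, p(123)=2552338241, p(124)=2841940500, p(125)=3163127352, p(126)=3519222692, p(127)=3913864295, p(128)=4351078600, p(129)=4835271870, p(130)=5371315400, p(131)=5964539504, p(132)=6620830889, p(133)=7346629512, p(134)=8149040695, p(135)=9035836076, p(136)=10015581680, p(137)=11097645016, p(138)=12292341831, p(139)=13610949895, p(140)=15065878135, p(141)=16670689208, p(142)=18440293320, p(143)=20390982757, p(144)=22540654445, p(145)=24908858009, p(146)=27517052599, p(147)=30388671978, p(148)=33549419497, p(149)=37027355200, p(150)=40853235313, p(151)=45060624582, p(152)=49686288421, p(153)=54770336324, p(154)=60356673280, p(155)=66493182097, p(156)=73232243759, p(157)=80630964769, p(158)=88751778802, p(159)=97662728555, p(160)=107438159466, p(161)=118159068427, p(162)=129913904637, p(163)=142798995930, p(164)=156919475295, p(165)=172389800255, p(166)=189334822579, p(167)=207890420102, p(168)=228204732751, p(169)=250438925115, p(170)=274768617130, p(171)=301384802048, p(172)=330495499613, p(173)=362326859895, p(174)=397125074750, p(175)=435157697830, p(176)=476715857290, p(177)=522115831195, p(178)=571701605655, p(179)=625846753120, p(180)=684957390936, p(181)=749474411781.
Final step: p(182) = p(181) + p(180) - p(177) - p(175) + p(170) + p(167) - p(160) - p(156) + p(147) + p(142) - p(131) - p(125) + p(112) + p(105) - p(90) - p(82) + p(65) + p(56) - p(37) - p(27) + p(6)
= 749474411781 + 684957390936 - 522115831195 - 435157697830 + 274768617130 + 207890420102 - 107438159466 - 73232243759 + 30388671978 + 18440293320 - 5964539504 - 3163127352 + 761002156 + 342325709 - 56634173 - 20506255 + 2012558 + 526823 - 21637 - 3010 + 11
= 819876908323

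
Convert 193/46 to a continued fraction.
[4; 5, 9]

Euclidean algorithm steps:
193 = 4 × 46 + 9
46 = 5 × 9 + 1
9 = 9 × 1 + 0
Continued fraction: [4; 5, 9]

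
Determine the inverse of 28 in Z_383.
342

gcd(28, 383) = 1, so the inverse exists.
Extended Euclidean algorithm on (383, 28):
383 = 13 × 28 + 19  ⟹  19 = (1)·383 + (-13)·28
28 = 1 × 19 + 9  ⟹  9 = (-1)·383 + (14)·28
19 = 2 × 9 + 1  ⟹  1 = (3)·383 + (-41)·28
So (-41)·28 ≡ 1 (mod 383), i.e. 28^(-1) ≡ -41 ≡ 342 (mod 383).
Check: 28 × 342 = 9576 ≡ 1 (mod 383)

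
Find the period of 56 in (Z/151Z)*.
150

151 is prime, so ord(56) divides φ(151) = 150.
Divisors of 150: 1, 2, 3, 5, 6, 10, 15, 25, 30, 50, 75, 150.
Repeated squaring: 56^1 ≡ 56, 56^2 ≡ 116, 56^4 ≡ 17, 56^8 ≡ 138, 56^16 ≡ 18, 56^32 ≡ 22, 56^64 ≡ 31, 56^128 ≡ 55 (mod 151).
Test 56^d mod 151 for each divisor d in increasing order:
56^1 ≡ 56
56^2 ≡ 116
56^3 = 56^2·56^1 ≡ 3
56^5 = 56^4·56^1 ≡ 46
56^6 = 56^4·56^2 ≡ 9
56^10 = 56^8·56^2 ≡ 2
56^15 = 56^8·56^4·56^2·56^1 ≡ 92
56^25 = 56^16·56^8·56^1 ≡ 33
56^30 = 56^16·56^8·56^4·56^2 ≡ 8
56^50 = 56^32·56^16·56^2 ≡ 32
56^75 = 56^64·56^8·56^2·56^1 ≡ 150
56^150 = 56^128·56^16·56^4·56^2 ≡ 1  ← first divisor giving 1
The order is 150.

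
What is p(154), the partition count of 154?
60356673280

p(n) counts ways to write n as a sum of positive integers (order ignored).
Euler's pentagonal recurrence: p(k) = p(k-1) + p(k-2) - p(k-5) - p(k-7) + p(k-12) + p(k-15) - ... (offsets j(3j∓1)/2, signs ++--, p(0)=1, p(<0)=0).
DP table for k = 0..153: p(0)=1, p(1)=1, p(2)=2, p(3)=3, p(4)=5, p(5)=7, p(6)=11, p(7)=15, p(8)=22, p(9)=30, p(10)=42, p(11)=56, p(12)=77, p(13)=101, p(14)=135, p(15)=176, p(16)=231, p(17)=297, p(18)=385, p(19)=490, p(20)=627, p(21)=792, p(22)=1002, p(23)=1255, p(24)=1575, p(25)=1958, p(26)=2436, p(27)=3010, p(28)=3718, p(29)=4565, p(30)=5604, p(31)=6842, p(32)=8349, p(33)=10143, p(34)=12310, p(35)=14883, p(36)=17977, p(37)=21637, p(38)=26015, p(39)=31185, p(40)=37338, p(41)=44583, p(42)=53174, p(43)=63261, p(44)=75175, p(45)=89134, p(46)=105558, p(47)=124754, p(48)=147273, p(49)=173525, p(50)=204226, p(51)=239943, p(52)=281589, p(53)=329931, p(54)=386155, p(55)=451276, p(56)=526823, p(57)=614154, p(58)=715220, p(59)=831820, p(60)=966467, p(61)=1121505, p(62)=1300156, p(63)=1505499, p(64)=1741630, p(65)=2012558, p(66)=2323520, p(67)=2679689, p(68)=3087735, p(69)=3554345, p(70)=4087968, p(71)=4697205, p(72)=5392783, p(73)=6185689, p(74)=7089500, p(75)=8118264, p(76)=9289091, p(77)=10619863, p(78)=12132164, p(79)=13848650, p(80)=15796476, p(81)=18004327, p(82)=20506255, p(83)=23338469, p(84)=26543660, p(85)=30167357, p(86)=34262962, p(87)=38887673, p(88)=44108109, p(89)=49995925, p(90)=56634173, p(91)=64112359, p(92)=72533807, p(93)=82010177, p(94)=92669720, p(95)=104651419, p(96)=118114304, p(97)=133230930, p(98)=150198136, p(99)=169229875, p(100)=190569292, p(101)=214481126, p(102)=241265379, p(103)=271248950, p(104)=304801365, p(105)=342325709, p(106)=384276336, p(107)=431149389, p(108)=483502844, p(109)=541946240, p(110)=607163746, p(111)=679903203, p(112)=761002156, p(113)=851376628, p(114)=952050665, p(115)=1064144451, p(116)=1188908248, p(117)=1327710076, p(118)=1482074143, p(119)=1653668665, p(120)=1844349560, p(121)=2056148051, p(122)=2291320912, p(123)=2552338241, p(124)=2841940500, p(125)=3163127352, p(126)=3519222692, p(127)=3913864295, p(128)=4351078600, p(129)=4835271870, p(130)=5371315400, p(131)=5964539504, p(132)=6620830889, p(133)=7346629512, p(134)=8149040695, p(135)=9035836076, p(136)=10015581680, p(137)=11097645016, p(138)=12292341831, p(139)=13610949895, p(140)=15065878135, p(141)=16670689208, p(142)=18440293320, p(143)=20390982757, p(144)=22540654445, p(145)=24908858009, p(146)=27517052599, p(147)=30388671978, p(148)=33549419497, p(149)=37027355200, p(150)=40853235313, p(151)=45060624582, p(152)=49686288421, p(153)=54770336324.
Final step: p(154) = p(153) + p(152) - p(149) - p(147) + p(142) + p(139) - p(132) - p(128) + p(119) + p(114) - p(103) - p(97) + p(84) + p(77) - p(62) - p(54) + p(37) + p(28) - p(9)
= 54770336324 + 49686288421 - 37027355200 - 30388671978 + 18440293320 + 13610949895 - 6620830889 - 4351078600 + 1653668665 + 952050665 - 271248950 - 133230930 + 26543660 + 10619863 - 1300156 - 386155 + 21637 + 3718 - 30
= 60356673280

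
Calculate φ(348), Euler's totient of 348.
112

348 = 2^2 × 3 × 29
φ(n) = n × ∏(1 - 1/p) for each prime p dividing n
φ(348) = 348 × (1 - 1/2) × (1 - 1/3) × (1 - 1/29) = 112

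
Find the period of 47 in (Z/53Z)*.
13

53 is prime, so ord(47) divides φ(53) = 52.
Divisors of 52: 1, 2, 4, 13, 26, 52.
Repeated squaring: 47^1 ≡ 47, 47^2 ≡ 36, 47^4 ≡ 24, 47^8 ≡ 46, 47^16 ≡ 49, 47^32 ≡ 16 (mod 53).
Test 47^d mod 53 for each divisor d in increasing order:
47^1 ≡ 47
47^2 ≡ 36
47^4 ≡ 24
47^13 = 47^8·47^4·47^1 ≡ 1  ← first divisor giving 1
The order is 13.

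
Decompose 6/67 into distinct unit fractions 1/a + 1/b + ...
1/12 + 1/161 + 1/129444

Greedy algorithm:
6/67: ceiling(67/6) = 12, use 1/12
5/804: ceiling(804/5) = 161, use 1/161
1/129444: ceiling(129444/1) = 129444, use 1/129444
Result: 6/67 = 1/12 + 1/161 + 1/129444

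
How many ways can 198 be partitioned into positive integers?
3345365983698

p(n) counts ways to write n as a sum of positive integers (order ignored).
Euler's pentagonal recurrence: p(k) = p(k-1) + p(k-2) - p(k-5) - p(k-7) + p(k-12) + p(k-15) - ... (offsets j(3j∓1)/2, signs ++--, p(0)=1, p(<0)=0).
DP table for k = 0..197: p(0)=1, p(1)=1, p(2)=2, p(3)=3, p(4)=5, p(5)=7, p(6)=11, p(7)=15, p(8)=22, p(9)=30, p(10)=42, p(11)=56, p(12)=77, p(13)=101, p(14)=135, p(15)=176, p(16)=231, p(17)=297, p(18)=385, p(19)=490, p(20)=627, p(21)=792, p(22)=1002, p(23)=1255, p(24)=1575, p(25)=1958, p(26)=2436, p(27)=3010, p(28)=3718, p(29)=4565, p(30)=5604, p(31)=6842, p(32)=8349, p(33)=10143, p(34)=12310, p(35)=14883, p(36)=17977, p(37)=21637, p(38)=26015, p(39)=31185, p(40)=37338, p(41)=44583, p(42)=53174, p(43)=63261, p(44)=75175, p(45)=89134, p(46)=105558, p(47)=124754, p(48)=147273, p(49)=173525, p(50)=204226, p(51)=239943, p(52)=281589, p(53)=329931, p(54)=386155, p(55)=451276, p(56)=526823, p(57)=614154, p(58)=715220, p(59)=831820, p(60)=966467, p(61)=1121505, p(62)=1300156, p(63)=1505499, p(64)=1741630, p(65)=2012558, p(66)=2323520, p(67)=2679689, p(68)=3087735, p(69)=3554345, p(70)=4087968, p(71)=4697205, p(72)=5392783, p(73)=6185689, p(74)=7089500, p(75)=8118264, p(76)=9289091, p(77)=10619863, p(78)=12132164, p(79)=13848650, p(80)=15796476, p(81)=18004327, p(82)=20506255, p(83)=23338469, p(84)=26543660, p(85)=30167357, p(86)=34262962, p(87)=38887673, p(88)=44108109, p(89)=49995925, p(90)=56634173, p(91)=64112359, p(92)=72533807, p(93)=82010177, p(94)=92669720, p(95)=104651419, p(96)=118114304, p(97)=133230930, p(98)=150198136, p(99)=169229875, p(100)=190569292, p(101)=214481126, p(102)=241265379, p(103)=271248950, p(104)=304801365, p(105)=342325709, p(106)=384276336, p(107)=431149389, p(108)=483502844, p(109)=541946240, p(110)=607163746, p(111)=679903203, p(112)=761002156, p(113)=851376628, p(114)=952050665, p(115)=1064144451, p(116)=1188908248, p(117)=1327710076, p(118)=1482074143, p(119)=1653668665, p(120)=1844349560, p(121)=2056148051, p(122)=2291320912, p(123)=2552338241, p(124)=2841940500, p(125)=3163127352, p(126)=3519222692, p(127)=3913864295, p(128)=4351078600, p(129)=4835271870, p(130)=5371315400, p(131)=5964539504, p(132)=6620830889, p(133)=7346629512, p(134)=8149040695, p(135)=9035836076, p(136)=10015581680, p(137)=11097645016, p(138)=12292341831, p(139)=13610949895, p(140)=15065878135, p(141)=16670689208, p(142)=18440293320, p(143)=20390982757, p(144)=22540654445, p(145)=24908858009, p(146)=27517052599, p(147)=30388671978, p(148)=33549419497, p(149)=37027355200, p(150)=40853235313, p(151)=45060624582, p(152)=49686288421, p(153)=54770336324, p(154)=60356673280, p(155)=66493182097, p(156)=73232243759, p(157)=80630964769, p(158)=88751778802, p(159)=97662728555, p(160)=107438159466, p(161)=118159068427, p(162)=129913904637, p(163)=142798995930, p(164)=156919475295, p(165)=172389800255, p(166)=189334822579, p(167)=207890420102, p(168)=228204732751, p(169)=250438925115, p(170)=274768617130, p(171)=301384802048, p(172)=330495499613, p(173)=362326859895, p(174)=397125074750, p(175)=435157697830, p(176)=476715857290, p(177)=522115831195, p(178)=571701605655, p(179)=625846753120, p(180)=684957390936, p(181)=749474411781, p(182)=819876908323, p(183)=896684817527, p(184)=980462880430, p(185)=1071823774337, p(186)=1171432692373, p(187)=1280011042268, p(188)=1398341745571, p(189)=1527273599625, p(190)=1667727404093, p(191)=1820701100652, p(192)=1987276856363, p(193)=2168627105469, p(194)=2366022741845, p(195)=2580840212973, p(196)=2814570987591, p(197)=3068829878530.
Final step: p(198) = p(197) + p(196) - p(193) - p(191) + p(186) + p(183) - p(176) - p(172) + p(163) + p(158) - p(147) - p(141) + p(128) + p(121) - p(106) - p(98) + p(81) + p(72) - p(53) - p(43) + p(22) + p(11)
= 3068829878530 + 2814570987591 - 2168627105469 - 1820701100652 + 1171432692373 + 896684817527 - 476715857290 - 330495499613 + 142798995930 + 88751778802 - 30388671978 - 16670689208 + 4351078600 + 2056148051 - 384276336 - 150198136 + 18004327 + 5392783 - 329931 - 63261 + 1002 + 56
= 3345365983698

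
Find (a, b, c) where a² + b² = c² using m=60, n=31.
(2639, 3720, 4561)

Euclid's formula: a = m² - n², b = 2mn, c = m² + n²
m = 60, n = 31
a = 60² - 31² = 3600 - 961 = 2639
b = 2 × 60 × 31 = 3720
c = 60² + 31² = 3600 + 961 = 4561
Verification: 2639² + 3720² = 6964321 + 13838400 = 20802721 = 4561² ✓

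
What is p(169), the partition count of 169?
250438925115

p(n) counts ways to write n as a sum of positive integers (order ignored).
Euler's pentagonal recurrence: p(k) = p(k-1) + p(k-2) - p(k-5) - p(k-7) + p(k-12) + p(k-15) - ... (offsets j(3j∓1)/2, signs ++--, p(0)=1, p(<0)=0).
DP table for k = 0..168: p(0)=1, p(1)=1, p(2)=2, p(3)=3, p(4)=5, p(5)=7, p(6)=11, p(7)=15, p(8)=22, p(9)=30, p(10)=42, p(11)=56, p(12)=77, p(13)=101, p(14)=135, p(15)=176, p(16)=231, p(17)=297, p(18)=385, p(19)=490, p(20)=627, p(21)=792, p(22)=1002, p(23)=1255, p(24)=1575, p(25)=1958, p(26)=2436, p(27)=3010, p(28)=3718, p(29)=4565, p(30)=5604, p(31)=6842, p(32)=8349, p(33)=10143, p(34)=12310, p(35)=14883, p(36)=17977, p(37)=21637, p(38)=26015, p(39)=31185, p(40)=37338, p(41)=44583, p(42)=53174, p(43)=63261, p(44)=75175, p(45)=89134, p(46)=105558, p(47)=124754, p(48)=147273, p(49)=173525, p(50)=204226, p(51)=239943, p(52)=281589, p(53)=329931, p(54)=386155, p(55)=451276, p(56)=526823, p(57)=614154, p(58)=715220, p(59)=831820, p(60)=966467, p(61)=1121505, p(62)=1300156, p(63)=1505499, p(64)=1741630, p(65)=2012558, p(66)=2323520, p(67)=2679689, p(68)=3087735, p(69)=3554345, p(70)=4087968, p(71)=4697205, p(72)=5392783, p(73)=6185689, p(74)=7089500, p(75)=8118264, p(76)=9289091, p(77)=10619863, p(78)=12132164, p(79)=13848650, p(80)=15796476, p(81)=18004327, p(82)=20506255, p(83)=23338469, p(84)=26543660, p(85)=30167357, p(86)=34262962, p(87)=38887673, p(88)=44108109, p(89)=49995925, p(90)=56634173, p(91)=64112359, p(92)=72533807, p(93)=82010177, p(94)=92669720, p(95)=104651419, p(96)=118114304, p(97)=133230930, p(98)=150198136, p(99)=169229875, p(100)=190569292, p(101)=214481126, p(102)=241265379, p(103)=271248950, p(104)=304801365, p(105)=342325709, p(106)=384276336, p(107)=431149389, p(108)=483502844, p(109)=541946240, p(110)=607163746, p(111)=679903203, p(112)=761002156, p(113)=851376628, p(114)=952050665, p(115)=1064144451, p(116)=1188908248, p(117)=1327710076, p(118)=1482074143, p(119)=1653668665, p(120)=1844349560, p(121)=2056148051, p(122)=2291320912, p(123)=2552338241, p(124)=2841940500, p(125)=3163127352, p(126)=3519222692, p(127)=3913864295, p(128)=4351078600, p(129)=4835271870, p(130)=5371315400, p(131)=5964539504, p(132)=6620830889, p(133)=7346629512, p(134)=8149040695, p(135)=9035836076, p(136)=10015581680, p(137)=11097645016, p(138)=12292341831, p(139)=13610949895, p(140)=15065878135, p(141)=16670689208, p(142)=18440293320, p(143)=20390982757, p(144)=22540654445, p(145)=24908858009, p(146)=27517052599, p(147)=30388671978, p(148)=33549419497, p(149)=37027355200, p(150)=40853235313, p(151)=45060624582, p(152)=49686288421, p(153)=54770336324, p(154)=60356673280, p(155)=66493182097, p(156)=73232243759, p(157)=80630964769, p(158)=88751778802, p(159)=97662728555, p(160)=107438159466, p(161)=118159068427, p(162)=129913904637, p(163)=142798995930, p(164)=156919475295, p(165)=172389800255, p(166)=189334822579, p(167)=207890420102, p(168)=228204732751.
Final step: p(169) = p(168) + p(167) - p(164) - p(162) + p(157) + p(154) - p(147) - p(143) + p(134) + p(129) - p(118) - p(112) + p(99) + p(92) - p(77) - p(69) + p(52) + p(43) - p(24) - p(14)
= 228204732751 + 207890420102 - 156919475295 - 129913904637 + 80630964769 + 60356673280 - 30388671978 - 20390982757 + 8149040695 + 4835271870 - 1482074143 - 761002156 + 169229875 + 72533807 - 10619863 - 3554345 + 281589 + 63261 - 1575 - 135
= 250438925115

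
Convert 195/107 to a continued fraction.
[1; 1, 4, 1, 1, 1, 2, 2]

Euclidean algorithm steps:
195 = 1 × 107 + 88
107 = 1 × 88 + 19
88 = 4 × 19 + 12
19 = 1 × 12 + 7
12 = 1 × 7 + 5
7 = 1 × 5 + 2
5 = 2 × 2 + 1
2 = 2 × 1 + 0
Continued fraction: [1; 1, 4, 1, 1, 1, 2, 2]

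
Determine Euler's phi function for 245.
168

245 = 5 × 7^2
φ(n) = n × ∏(1 - 1/p) for each prime p dividing n
φ(245) = 245 × (1 - 1/5) × (1 - 1/7) = 168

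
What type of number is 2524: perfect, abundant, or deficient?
deficient

Proper divisors of 2524: sum = 1 + 2 + 4 + 631 + 1262 = 1900
Since 1900 < 2524, 2524 is deficient.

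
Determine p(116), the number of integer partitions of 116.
1188908248

p(n) counts ways to write n as a sum of positive integers (order ignored).
Euler's pentagonal recurrence: p(k) = p(k-1) + p(k-2) - p(k-5) - p(k-7) + p(k-12) + p(k-15) - ... (offsets j(3j∓1)/2, signs ++--, p(0)=1, p(<0)=0).
DP table for k = 0..115: p(0)=1, p(1)=1, p(2)=2, p(3)=3, p(4)=5, p(5)=7, p(6)=11, p(7)=15, p(8)=22, p(9)=30, p(10)=42, p(11)=56, p(12)=77, p(13)=101, p(14)=135, p(15)=176, p(16)=231, p(17)=297, p(18)=385, p(19)=490, p(20)=627, p(21)=792, p(22)=1002, p(23)=1255, p(24)=1575, p(25)=1958, p(26)=2436, p(27)=3010, p(28)=3718, p(29)=4565, p(30)=5604, p(31)=6842, p(32)=8349, p(33)=10143, p(34)=12310, p(35)=14883, p(36)=17977, p(37)=21637, p(38)=26015, p(39)=31185, p(40)=37338, p(41)=44583, p(42)=53174, p(43)=63261, p(44)=75175, p(45)=89134, p(46)=105558, p(47)=124754, p(48)=147273, p(49)=173525, p(50)=204226, p(51)=239943, p(52)=281589, p(53)=329931, p(54)=386155, p(55)=451276, p(56)=526823, p(57)=614154, p(58)=715220, p(59)=831820, p(60)=966467, p(61)=1121505, p(62)=1300156, p(63)=1505499, p(64)=1741630, p(65)=2012558, p(66)=2323520, p(67)=2679689, p(68)=3087735, p(69)=3554345, p(70)=4087968, p(71)=4697205, p(72)=5392783, p(73)=6185689, p(74)=7089500, p(75)=8118264, p(76)=9289091, p(77)=10619863, p(78)=12132164, p(79)=13848650, p(80)=15796476, p(81)=18004327, p(82)=20506255, p(83)=23338469, p(84)=26543660, p(85)=30167357, p(86)=34262962, p(87)=38887673, p(88)=44108109, p(89)=49995925, p(90)=56634173, p(91)=64112359, p(92)=72533807, p(93)=82010177, p(94)=92669720, p(95)=104651419, p(96)=118114304, p(97)=133230930, p(98)=150198136, p(99)=169229875, p(100)=190569292, p(101)=214481126, p(102)=241265379, p(103)=271248950, p(104)=304801365, p(105)=342325709, p(106)=384276336, p(107)=431149389, p(108)=483502844, p(109)=541946240, p(110)=607163746, p(111)=679903203, p(112)=761002156, p(113)=851376628, p(114)=952050665, p(115)=1064144451.
Final step: p(116) = p(115) + p(114) - p(111) - p(109) + p(104) + p(101) - p(94) - p(90) + p(81) + p(76) - p(65) - p(59) + p(46) + p(39) - p(24) - p(16)
= 1064144451 + 952050665 - 679903203 - 541946240 + 304801365 + 214481126 - 92669720 - 56634173 + 18004327 + 9289091 - 2012558 - 831820 + 105558 + 31185 - 1575 - 231
= 1188908248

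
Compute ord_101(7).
100

101 is prime, so ord(7) divides φ(101) = 100.
Divisors of 100: 1, 2, 4, 5, 10, 20, 25, 50, 100.
Repeated squaring: 7^1 ≡ 7, 7^2 ≡ 49, 7^4 ≡ 78, 7^8 ≡ 24, 7^16 ≡ 71, 7^32 ≡ 92, 7^64 ≡ 81 (mod 101).
Test 7^d mod 101 for each divisor d in increasing order:
7^1 ≡ 7
7^2 ≡ 49
7^4 ≡ 78
7^5 = 7^4·7^1 ≡ 41
7^10 = 7^8·7^2 ≡ 65
7^20 = 7^16·7^4 ≡ 84
7^25 = 7^16·7^8·7^1 ≡ 10
7^50 = 7^32·7^16·7^2 ≡ 100
7^100 = 7^64·7^32·7^4 ≡ 1  ← first divisor giving 1
The order is 100.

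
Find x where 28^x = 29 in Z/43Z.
25

Baby-step giant-step with step n = ⌈√43⌉ = 7.
Baby steps 28^j mod 43 (j:value) for j=0..6: 0:1, 1:28, 2:10, 3:22, 4:14, 5:5, 6:11.
Giant-step multiplier: 28^(-7) ≡ 28^(42-7) = 28^35 ≡ 37 (mod 43).
Giant steps γ_i = 29·37^i mod 43: γ_0=29, γ_1=41, γ_2=12, γ_3=14 (in table at j=4).
x = i·n + j = 3·7 + 4 = 25.
Check: 28^25 ≡ 29 (mod 43).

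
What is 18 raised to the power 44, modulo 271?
122

Repeated squaring. Binary of 44 = 101100.
18^1 ≡ 18 (mod 271); 18^2 ≡ 53 (mod 271); 18^4 ≡ 99 (mod 271); 18^8 ≡ 45 (mod 271); 18^16 ≡ 128 (mod 271); 18^32 ≡ 124 (mod 271)
18^44 = 18^4 × 18^8 × 18^32 ≡ 122 (mod 271)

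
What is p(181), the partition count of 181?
749474411781

p(n) counts ways to write n as a sum of positive integers (order ignored).
Euler's pentagonal recurrence: p(k) = p(k-1) + p(k-2) - p(k-5) - p(k-7) + p(k-12) + p(k-15) - ... (offsets j(3j∓1)/2, signs ++--, p(0)=1, p(<0)=0).
DP table for k = 0..180: p(0)=1, p(1)=1, p(2)=2, p(3)=3, p(4)=5, p(5)=7, p(6)=11, p(7)=15, p(8)=22, p(9)=30, p(10)=42, p(11)=56, p(12)=77, p(13)=101, p(14)=135, p(15)=176, p(16)=231, p(17)=297, p(18)=385, p(19)=490, p(20)=627, p(21)=792, p(22)=1002, p(23)=1255, p(24)=1575, p(25)=1958, p(26)=2436, p(27)=3010, p(28)=3718, p(29)=4565, p(30)=5604, p(31)=6842, p(32)=8349, p(33)=10143, p(34)=12310, p(35)=14883, p(36)=17977, p(37)=21637, p(38)=26015, p(39)=31185, p(40)=37338, p(41)=44583, p(42)=53174, p(43)=63261, p(44)=75175, p(45)=89134, p(46)=105558, p(47)=124754, p(48)=147273, p(49)=173525, p(50)=204226, p(51)=239943, p(52)=281589, p(53)=329931, p(54)=386155, p(55)=451276, p(56)=526823, p(57)=614154, p(58)=715220, p(59)=831820, p(60)=966467, p(61)=1121505, p(62)=1300156, p(63)=1505499, p(64)=1741630, p(65)=2012558, p(66)=2323520, p(67)=2679689, p(68)=3087735, p(69)=3554345, p(70)=4087968, p(71)=4697205, p(72)=5392783, p(73)=6185689, p(74)=7089500, p(75)=8118264, p(76)=9289091, p(77)=10619863, p(78)=12132164, p(79)=13848650, p(80)=15796476, p(81)=18004327, p(82)=20506255, p(83)=23338469, p(84)=26543660, p(85)=30167357, p(86)=34262962, p(87)=38887673, p(88)=44108109, p(89)=49995925, p(90)=56634173, p(91)=64112359, p(92)=72533807, p(93)=82010177, p(94)=92669720, p(95)=104651419, p(96)=118114304, p(97)=133230930, p(98)=150198136, p(99)=169229875, p(100)=190569292, p(101)=214481126, p(102)=241265379, p(103)=271248950, p(104)=304801365, p(105)=342325709, p(106)=384276336, p(107)=431149389, p(108)=483502844, p(109)=541946240, p(110)=607163746, p(111)=679903203, p(112)=761002156, p(113)=851376628, p(114)=952050665, p(115)=1064144451, p(116)=1188908248, p(117)=1327710076, p(118)=1482074143, p(119)=1653668665, p(120)=1844349560, p(121)=2056148051, p(122)=2291320912, p(123)=2552338241, p(124)=2841940500, p(125)=3163127352, p(126)=3519222692, p(127)=3913864295, p(128)=4351078600, p(129)=4835271870, p(130)=5371315400, p(131)=5964539504, p(132)=6620830889, p(133)=7346629512, p(134)=8149040695, p(135)=9035836076, p(136)=10015581680, p(137)=11097645016, p(138)=12292341831, p(139)=13610949895, p(140)=15065878135, p(141)=16670689208, p(142)=18440293320, p(143)=20390982757, p(144)=22540654445, p(145)=24908858009, p(146)=27517052599, p(147)=30388671978, p(148)=33549419497, p(149)=37027355200, p(150)=40853235313, p(151)=45060624582, p(152)=49686288421, p(153)=54770336324, p(154)=60356673280, p(155)=66493182097, p(156)=73232243759, p(157)=80630964769, p(158)=88751778802, p(159)=97662728555, p(160)=107438159466, p(161)=118159068427, p(162)=129913904637, p(163)=142798995930, p(164)=156919475295, p(165)=172389800255, p(166)=189334822579, p(167)=207890420102, p(168)=228204732751, p(169)=250438925115, p(170)=274768617130, p(171)=301384802048, p(172)=330495499613, p(173)=362326859895, p(174)=397125074750, p(175)=435157697830, p(176)=476715857290, p(177)=522115831195, p(178)=571701605655, p(179)=625846753120, p(180)=684957390936.
Final step: p(181) = p(180) + p(179) - p(176) - p(174) + p(169) + p(166) - p(159) - p(155) + p(146) + p(141) - p(130) - p(124) + p(111) + p(104) - p(89) - p(81) + p(64) + p(55) - p(36) - p(26) + p(5)
= 684957390936 + 625846753120 - 476715857290 - 397125074750 + 250438925115 + 189334822579 - 97662728555 - 66493182097 + 27517052599 + 16670689208 - 5371315400 - 2841940500 + 679903203 + 304801365 - 49995925 - 18004327 + 1741630 + 451276 - 17977 - 2436 + 7
= 749474411781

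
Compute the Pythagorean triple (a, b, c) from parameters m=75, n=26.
(4949, 3900, 6301)

Euclid's formula: a = m² - n², b = 2mn, c = m² + n²
m = 75, n = 26
a = 75² - 26² = 5625 - 676 = 4949
b = 2 × 75 × 26 = 3900
c = 75² + 26² = 5625 + 676 = 6301
Verification: 4949² + 3900² = 24492601 + 15210000 = 39702601 = 6301² ✓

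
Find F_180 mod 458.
96

Matrix identity: Q^n = [[F_(n+1), F_n], [F_n, F_(n-1)]] with Q = [[1,1],[1,0]].
n = 180 = 10110100₂. Square-and-multiply, entries mod 458:
Q^1 = [[1,1],[1,0]]
Q^2 = (Q^1)² = [[2,1],[1,1]]
Q^5 = (Q^2)²·Q = [[8,5],[5,3]]
Q^11 = (Q^5)²·Q = [[144,89],[89,55]]
Q^22 = (Q^11)² = [[261,307],[307,412]]
Q^45 = (Q^22)²·Q = [[291,238],[238,53]]
Q^90 = (Q^45)² = [[261,348],[348,371]]
Q^180 = (Q^90)² = [[71,96],[96,433]]
F_180 mod 458 = Q^180[0][1] = 96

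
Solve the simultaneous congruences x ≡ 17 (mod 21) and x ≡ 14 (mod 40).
374

Using Chinese Remainder Theorem:
M = 21 × 40 = 840
M1 = 40, M2 = 21
y1 = 40^(-1) mod 21 = 10
y2 = 21^(-1) mod 40 = 21
x = (17×40×10 + 14×21×21) mod 840 = 374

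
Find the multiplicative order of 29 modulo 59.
29

59 is prime, so ord(29) divides φ(59) = 58.
Divisors of 58: 1, 2, 29, 58.
Repeated squaring: 29^1 ≡ 29, 29^2 ≡ 15, 29^4 ≡ 48, 29^8 ≡ 3, 29^16 ≡ 9, 29^32 ≡ 22 (mod 59).
Test 29^d mod 59 for each divisor d in increasing order:
29^1 ≡ 29
29^2 ≡ 15
29^29 = 29^16·29^8·29^4·29^1 ≡ 1  ← first divisor giving 1
The order is 29.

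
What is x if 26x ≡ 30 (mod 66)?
x ≡ 24 (mod 33)

gcd(26, 66) = 2, which divides 30, so solutions exist.
Divide through by 2: 13x ≡ 15 (mod 33).
Find 13^(-1) mod 33 by the extended Euclidean algorithm:
33 = 2 × 13 + 7  ⟹  7 = (1)·33 + (-2)·13
13 = 1 × 7 + 6  ⟹  6 = (-1)·33 + (3)·13
7 = 1 × 6 + 1  ⟹  1 = (2)·33 + (-5)·13
So (-5)·13 ≡ 1 (mod 33), i.e. 13^(-1) ≡ -5 ≡ 28 (mod 33).
x ≡ 28 × 15 = 420 ≡ 24 (mod 33).
Check: 26 × 24 = 624 ≡ 30 (mod 66).
x ≡ 24 (mod 33), giving 2 solutions mod 66.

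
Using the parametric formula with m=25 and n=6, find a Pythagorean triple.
(589, 300, 661)

Euclid's formula: a = m² - n², b = 2mn, c = m² + n²
m = 25, n = 6
a = 25² - 6² = 625 - 36 = 589
b = 2 × 25 × 6 = 300
c = 25² + 6² = 625 + 36 = 661
Verification: 589² + 300² = 346921 + 90000 = 436921 = 661² ✓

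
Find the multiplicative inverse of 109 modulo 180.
109

gcd(109, 180) = 1, so the inverse exists.
Extended Euclidean algorithm on (180, 109):
180 = 1 × 109 + 71  ⟹  71 = (1)·180 + (-1)·109
109 = 1 × 71 + 38  ⟹  38 = (-1)·180 + (2)·109
71 = 1 × 38 + 33  ⟹  33 = (2)·180 + (-3)·109
38 = 1 × 33 + 5  ⟹  5 = (-3)·180 + (5)·109
33 = 6 × 5 + 3  ⟹  3 = (20)·180 + (-33)·109
5 = 1 × 3 + 2  ⟹  2 = (-23)·180 + (38)·109
3 = 1 × 2 + 1  ⟹  1 = (43)·180 + (-71)·109
So (-71)·109 ≡ 1 (mod 180), i.e. 109^(-1) ≡ -71 ≡ 109 (mod 180).
Check: 109 × 109 = 11881 ≡ 1 (mod 180)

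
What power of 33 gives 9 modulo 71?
66

Baby-step giant-step with step n = ⌈√71⌉ = 9.
Baby steps 33^j mod 71 (j:value) for j=0..8: 0:1, 1:33, 2:24, 3:11, 4:8, 5:51, 6:50, 7:17, 8:64.
Giant-step multiplier: 33^(-9) ≡ 33^(70-9) = 33^61 ≡ 67 (mod 71).
Giant steps γ_i = 9·67^i mod 71: γ_0=9, γ_1=35, γ_2=2, γ_3=63, γ_4=32, γ_5=14, γ_6=15, γ_7=11 (in table at j=3).
x = i·n + j = 7·9 + 3 = 66.
Check: 33^66 ≡ 9 (mod 71).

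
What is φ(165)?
80

165 = 3 × 5 × 11
φ(n) = n × ∏(1 - 1/p) for each prime p dividing n
φ(165) = 165 × (1 - 1/3) × (1 - 1/5) × (1 - 1/11) = 80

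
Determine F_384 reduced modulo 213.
96

Matrix identity: Q^n = [[F_(n+1), F_n], [F_n, F_(n-1)]] with Q = [[1,1],[1,0]].
n = 384 = 110000000₂. Square-and-multiply, entries mod 213:
Q^1 = [[1,1],[1,0]]
Q^3 = (Q^1)²·Q = [[3,2],[2,1]]
Q^6 = (Q^3)² = [[13,8],[8,5]]
Q^12 = (Q^6)² = [[20,144],[144,89]]
Q^24 = (Q^12)² = [[49,147],[147,115]]
Q^48 = (Q^24)² = [[154,39],[39,115]]
Q^96 = (Q^48)² = [[103,54],[54,49]]
Q^192 = (Q^96)² = [[106,114],[114,205]]
Q^384 = (Q^192)² = [[163,96],[96,67]]
F_384 mod 213 = Q^384[0][1] = 96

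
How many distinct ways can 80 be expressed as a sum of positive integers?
15796476

p(n) counts ways to write n as a sum of positive integers (order ignored).
Euler's pentagonal recurrence: p(k) = p(k-1) + p(k-2) - p(k-5) - p(k-7) + p(k-12) + p(k-15) - ... (offsets j(3j∓1)/2, signs ++--, p(0)=1, p(<0)=0).
DP table for k = 0..79: p(0)=1, p(1)=1, p(2)=2, p(3)=3, p(4)=5, p(5)=7, p(6)=11, p(7)=15, p(8)=22, p(9)=30, p(10)=42, p(11)=56, p(12)=77, p(13)=101, p(14)=135, p(15)=176, p(16)=231, p(17)=297, p(18)=385, p(19)=490, p(20)=627, p(21)=792, p(22)=1002, p(23)=1255, p(24)=1575, p(25)=1958, p(26)=2436, p(27)=3010, p(28)=3718, p(29)=4565, p(30)=5604, p(31)=6842, p(32)=8349, p(33)=10143, p(34)=12310, p(35)=14883, p(36)=17977, p(37)=21637, p(38)=26015, p(39)=31185, p(40)=37338, p(41)=44583, p(42)=53174, p(43)=63261, p(44)=75175, p(45)=89134, p(46)=105558, p(47)=124754, p(48)=147273, p(49)=173525, p(50)=204226, p(51)=239943, p(52)=281589, p(53)=329931, p(54)=386155, p(55)=451276, p(56)=526823, p(57)=614154, p(58)=715220, p(59)=831820, p(60)=966467, p(61)=1121505, p(62)=1300156, p(63)=1505499, p(64)=1741630, p(65)=2012558, p(66)=2323520, p(67)=2679689, p(68)=3087735, p(69)=3554345, p(70)=4087968, p(71)=4697205, p(72)=5392783, p(73)=6185689, p(74)=7089500, p(75)=8118264, p(76)=9289091, p(77)=10619863, p(78)=12132164, p(79)=13848650.
Final step: p(80) = p(79) + p(78) - p(75) - p(73) + p(68) + p(65) - p(58) - p(54) + p(45) + p(40) - p(29) - p(23) + p(10) + p(3)
= 13848650 + 12132164 - 8118264 - 6185689 + 3087735 + 2012558 - 715220 - 386155 + 89134 + 37338 - 4565 - 1255 + 42 + 3
= 15796476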